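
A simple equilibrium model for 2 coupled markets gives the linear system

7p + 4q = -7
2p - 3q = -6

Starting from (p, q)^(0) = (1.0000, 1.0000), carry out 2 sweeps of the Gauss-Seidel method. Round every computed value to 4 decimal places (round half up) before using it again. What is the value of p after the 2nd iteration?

-1.5442

Iteration 1:
  p = (-7 - (4)·1.0000) / (7) = -1.5714
  q = (-6 - (2)·-1.5714) / (-3) = 0.9524
Iteration 2:
  p = (-7 - (4)·0.9524) / (7) = -1.5442
  q = (-6 - (2)·-1.5442) / (-3) = 0.9705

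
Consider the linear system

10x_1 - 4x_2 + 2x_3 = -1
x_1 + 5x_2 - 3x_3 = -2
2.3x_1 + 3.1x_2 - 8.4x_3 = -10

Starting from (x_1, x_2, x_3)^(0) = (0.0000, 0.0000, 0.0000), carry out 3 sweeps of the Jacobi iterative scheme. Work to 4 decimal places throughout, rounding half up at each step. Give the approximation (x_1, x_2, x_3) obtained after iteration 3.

(-0.1694, 0.3089, 1.1775)

Iteration 1:
  x_1 = (-1 - (-4)·0.0000 - (2)·0.0000) / (10) = -0.1000
  x_2 = (-2 - (1)·0.0000 - (-3)·0.0000) / (5) = -0.4000
  x_3 = (-10 - (2.3)·0.0000 - (3.1)·0.0000) / (-8.4) = 1.1905
Iteration 2:
  x_1 = (-1 - (-4)·-0.4000 - (2)·1.1905) / (10) = -0.4981
  x_2 = (-2 - (1)·-0.1000 - (-3)·1.1905) / (5) = 0.3343
  x_3 = (-10 - (2.3)·-0.1000 - (3.1)·-0.4000) / (-8.4) = 1.0155
Iteration 3:
  x_1 = (-1 - (-4)·0.3343 - (2)·1.0155) / (10) = -0.1694
  x_2 = (-2 - (1)·-0.4981 - (-3)·1.0155) / (5) = 0.3089
  x_3 = (-10 - (2.3)·-0.4981 - (3.1)·0.3343) / (-8.4) = 1.1775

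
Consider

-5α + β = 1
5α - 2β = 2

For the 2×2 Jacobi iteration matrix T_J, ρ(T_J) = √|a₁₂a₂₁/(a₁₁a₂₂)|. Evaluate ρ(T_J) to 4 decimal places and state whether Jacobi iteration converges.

0.7071

a₁₂a₂₁/(a₁₁a₂₂) = (1)·(5) / ((-5)·(-2)) = 0.500000
ρ = √|0.500000| = √0.500000 = 0.7071
ρ < 1, so Jacobi converges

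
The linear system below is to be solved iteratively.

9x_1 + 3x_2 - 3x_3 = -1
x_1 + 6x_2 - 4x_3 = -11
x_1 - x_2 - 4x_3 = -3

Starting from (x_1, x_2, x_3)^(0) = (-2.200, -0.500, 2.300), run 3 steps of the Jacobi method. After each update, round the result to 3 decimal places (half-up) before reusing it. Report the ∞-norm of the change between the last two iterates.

Iteration 1:
  x_1 = (-1 - (3)·-0.500 - (-3)·2.300) / (9) = 0.822
  x_2 = (-11 - (1)·-2.200 - (-4)·2.300) / (6) = 0.067
  x_3 = (-3 - (1)·-2.200 - (-1)·-0.500) / (-4) = 0.325
Iteration 2:
  x_1 = (-1 - (3)·0.067 - (-3)·0.325) / (9) = -0.025
  x_2 = (-11 - (1)·0.822 - (-4)·0.325) / (6) = -1.754
  x_3 = (-3 - (1)·0.822 - (-1)·0.067) / (-4) = 0.939
Iteration 3:
  x_1 = (-1 - (3)·-1.754 - (-3)·0.939) / (9) = 0.787
  x_2 = (-11 - (1)·-0.025 - (-4)·0.939) / (6) = -1.203
  x_3 = (-3 - (1)·-0.025 - (-1)·-1.754) / (-4) = 1.182
Change: (0.812, 0.551, 0.243) → max |·| = 0.812

0.812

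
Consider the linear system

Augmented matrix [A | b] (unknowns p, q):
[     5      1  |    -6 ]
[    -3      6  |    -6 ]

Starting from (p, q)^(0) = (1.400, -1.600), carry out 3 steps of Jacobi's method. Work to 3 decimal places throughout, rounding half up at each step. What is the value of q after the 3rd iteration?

Iteration 1:
  p = (-6 - (1)·-1.600) / (5) = -0.880
  q = (-6 - (-3)·1.400) / (6) = -0.300
Iteration 2:
  p = (-6 - (1)·-0.300) / (5) = -1.140
  q = (-6 - (-3)·-0.880) / (6) = -1.440
Iteration 3:
  p = (-6 - (1)·-1.440) / (5) = -0.912
  q = (-6 - (-3)·-1.140) / (6) = -1.570

-1.570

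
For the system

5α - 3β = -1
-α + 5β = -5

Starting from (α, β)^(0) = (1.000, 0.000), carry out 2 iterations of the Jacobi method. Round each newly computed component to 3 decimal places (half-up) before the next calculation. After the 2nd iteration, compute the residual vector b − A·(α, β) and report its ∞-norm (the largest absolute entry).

Iteration 1:
  α = (-1 - (-3)·0.000) / (5) = -0.200
  β = (-5 - (-1)·1.000) / (5) = -0.800
Iteration 2:
  α = (-1 - (-3)·-0.800) / (5) = -0.680
  β = (-5 - (-1)·-0.200) / (5) = -1.040
Residual b − A·x = (-0.720, -0.480); ∞-norm = 0.720

0.720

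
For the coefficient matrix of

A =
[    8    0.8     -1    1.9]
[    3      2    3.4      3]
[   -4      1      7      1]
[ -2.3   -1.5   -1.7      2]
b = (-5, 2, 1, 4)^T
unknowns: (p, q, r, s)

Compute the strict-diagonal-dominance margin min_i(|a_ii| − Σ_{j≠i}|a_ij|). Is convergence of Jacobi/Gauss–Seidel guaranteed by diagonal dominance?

-7.4

row 1: |8| − (0.8+1+1.9) = 4.3
row 2: |2| − (3+3.4+3) = -7.4
row 3: |7| − (4+1+1) = 1
row 4: |2| − (2.3+1.5+1.7) = -3.5
minimum over rows = -7.4 → not strictly diagonally dominant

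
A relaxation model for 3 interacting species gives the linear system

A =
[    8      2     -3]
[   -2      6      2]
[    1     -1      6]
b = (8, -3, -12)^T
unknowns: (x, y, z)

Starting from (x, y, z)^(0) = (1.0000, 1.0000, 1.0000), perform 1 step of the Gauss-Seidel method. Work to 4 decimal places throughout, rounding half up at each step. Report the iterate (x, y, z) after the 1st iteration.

(1.1250, -0.4583, -2.2639)

Iteration 1:
  x = (8 - (2)·1.0000 - (-3)·1.0000) / (8) = 1.1250
  y = (-3 - (-2)·1.1250 - (2)·1.0000) / (6) = -0.4583
  z = (-12 - (1)·1.1250 - (-1)·-0.4583) / (6) = -2.2639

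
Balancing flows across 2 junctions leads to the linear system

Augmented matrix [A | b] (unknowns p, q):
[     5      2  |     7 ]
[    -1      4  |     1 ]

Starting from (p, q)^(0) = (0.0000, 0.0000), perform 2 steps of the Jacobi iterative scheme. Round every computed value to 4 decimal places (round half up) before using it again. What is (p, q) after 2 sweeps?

(1.3000, 0.6000)

Iteration 1:
  p = (7 - (2)·0.0000) / (5) = 1.4000
  q = (1 - (-1)·0.0000) / (4) = 0.2500
Iteration 2:
  p = (7 - (2)·0.2500) / (5) = 1.3000
  q = (1 - (-1)·1.4000) / (4) = 0.6000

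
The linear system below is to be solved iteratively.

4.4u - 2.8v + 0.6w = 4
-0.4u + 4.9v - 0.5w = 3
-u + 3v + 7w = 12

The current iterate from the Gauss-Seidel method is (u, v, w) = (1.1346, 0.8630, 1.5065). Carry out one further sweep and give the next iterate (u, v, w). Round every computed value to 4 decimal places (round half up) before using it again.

(1.2528, 0.8682, 1.5212)

One sweep:
  u = (4 - (-2.8)·0.8630 - (0.6)·1.5065) / (4.4) = 1.2528
  v = (3 - (-0.4)·1.2528 - (-0.5)·1.5065) / (4.9) = 0.8682
  w = (12 - (-1)·1.2528 - (3)·0.8682) / (7) = 1.5212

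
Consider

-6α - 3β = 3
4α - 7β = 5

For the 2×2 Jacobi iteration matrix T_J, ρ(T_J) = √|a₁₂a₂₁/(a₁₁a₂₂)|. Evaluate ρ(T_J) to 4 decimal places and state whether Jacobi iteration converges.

a₁₂a₂₁/(a₁₁a₂₂) = (-3)·(4) / ((-6)·(-7)) = -0.285714
ρ = √|-0.285714| = √0.285714 = 0.5345
ρ < 1, so Jacobi converges

0.5345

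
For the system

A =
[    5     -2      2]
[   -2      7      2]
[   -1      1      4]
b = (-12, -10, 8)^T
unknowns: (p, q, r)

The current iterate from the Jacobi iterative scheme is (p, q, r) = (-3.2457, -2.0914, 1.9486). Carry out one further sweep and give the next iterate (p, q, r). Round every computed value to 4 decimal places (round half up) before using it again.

(-4.0160, -2.9127, 1.7114)

One sweep:
  p = (-12 - (-2)·-2.0914 - (2)·1.9486) / (5) = -4.0160
  q = (-10 - (-2)·-3.2457 - (2)·1.9486) / (7) = -2.9127
  r = (8 - (-1)·-3.2457 - (1)·-2.0914) / (4) = 1.7114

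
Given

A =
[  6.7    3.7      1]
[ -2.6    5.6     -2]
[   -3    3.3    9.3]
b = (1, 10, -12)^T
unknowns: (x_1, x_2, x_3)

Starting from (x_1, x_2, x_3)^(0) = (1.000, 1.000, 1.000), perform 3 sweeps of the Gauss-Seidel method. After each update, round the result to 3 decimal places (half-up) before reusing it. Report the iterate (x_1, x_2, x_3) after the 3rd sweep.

(-0.008, 1.159, -1.704)

Iteration 1:
  x_1 = (1 - (3.7)·1.000 - (1)·1.000) / (6.7) = -0.552
  x_2 = (10 - (-2.6)·-0.552 - (-2)·1.000) / (5.6) = 1.887
  x_3 = (-12 - (-3)·-0.552 - (3.3)·1.887) / (9.3) = -2.138
Iteration 2:
  x_1 = (1 - (3.7)·1.887 - (1)·-2.138) / (6.7) = -0.574
  x_2 = (10 - (-2.6)·-0.574 - (-2)·-2.138) / (5.6) = 0.756
  x_3 = (-12 - (-3)·-0.574 - (3.3)·0.756) / (9.3) = -1.744
Iteration 3:
  x_1 = (1 - (3.7)·0.756 - (1)·-1.744) / (6.7) = -0.008
  x_2 = (10 - (-2.6)·-0.008 - (-2)·-1.744) / (5.6) = 1.159
  x_3 = (-12 - (-3)·-0.008 - (3.3)·1.159) / (9.3) = -1.704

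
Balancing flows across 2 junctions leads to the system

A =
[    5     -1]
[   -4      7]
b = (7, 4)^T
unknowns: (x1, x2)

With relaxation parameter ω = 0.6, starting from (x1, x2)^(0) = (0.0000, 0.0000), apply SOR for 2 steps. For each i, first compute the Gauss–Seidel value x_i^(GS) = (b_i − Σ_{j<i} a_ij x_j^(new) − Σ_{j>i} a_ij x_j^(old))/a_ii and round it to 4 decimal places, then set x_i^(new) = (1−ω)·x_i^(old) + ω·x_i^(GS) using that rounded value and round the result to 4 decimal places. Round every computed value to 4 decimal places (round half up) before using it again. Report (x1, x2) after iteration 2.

Iteration 1:
  x1: GS value = (7 - (-1)·0.0000) / (5) = 1.4000;  x1 ← (1−ω)·0.0000 + ω·1.4000 = 0.8400
  x2: GS value = (4 - (-4)·0.8400) / (7) = 1.0514;  x2 ← (1−ω)·0.0000 + ω·1.0514 = 0.6308
Iteration 2:
  x1: GS value = (7 - (-1)·0.6308) / (5) = 1.5262;  x1 ← (1−ω)·0.8400 + ω·1.5262 = 1.2517
  x2: GS value = (4 - (-4)·1.2517) / (7) = 1.2867;  x2 ← (1−ω)·0.6308 + ω·1.2867 = 1.0243

(1.2517, 1.0243)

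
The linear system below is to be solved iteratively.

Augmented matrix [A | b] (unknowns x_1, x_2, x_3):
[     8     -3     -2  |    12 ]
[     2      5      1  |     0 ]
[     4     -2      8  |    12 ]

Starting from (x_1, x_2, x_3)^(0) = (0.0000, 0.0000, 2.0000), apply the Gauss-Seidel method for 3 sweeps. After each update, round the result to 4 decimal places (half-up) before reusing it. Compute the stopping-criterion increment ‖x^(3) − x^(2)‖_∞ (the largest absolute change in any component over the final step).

Iteration 1:
  x_1 = (12 - (-3)·0.0000 - (-2)·2.0000) / (8) = 2.0000
  x_2 = (0 - (2)·2.0000 - (1)·2.0000) / (5) = -1.2000
  x_3 = (12 - (4)·2.0000 - (-2)·-1.2000) / (8) = 0.2000
Iteration 2:
  x_1 = (12 - (-3)·-1.2000 - (-2)·0.2000) / (8) = 1.1000
  x_2 = (0 - (2)·1.1000 - (1)·0.2000) / (5) = -0.4800
  x_3 = (12 - (4)·1.1000 - (-2)·-0.4800) / (8) = 0.8300
Iteration 3:
  x_1 = (12 - (-3)·-0.4800 - (-2)·0.8300) / (8) = 1.5275
  x_2 = (0 - (2)·1.5275 - (1)·0.8300) / (5) = -0.7770
  x_3 = (12 - (4)·1.5275 - (-2)·-0.7770) / (8) = 0.5420
Change: (0.4275, -0.2970, -0.2880) → max |·| = 0.4275

0.4275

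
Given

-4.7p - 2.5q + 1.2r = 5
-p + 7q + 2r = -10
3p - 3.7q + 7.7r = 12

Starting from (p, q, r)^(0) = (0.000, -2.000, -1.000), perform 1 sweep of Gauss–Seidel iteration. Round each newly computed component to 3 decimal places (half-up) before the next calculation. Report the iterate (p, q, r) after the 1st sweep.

Iteration 1:
  p = (5 - (-2.5)·-2.000 - (1.2)·-1.000) / (-4.7) = -0.255
  q = (-10 - (-1)·-0.255 - (2)·-1.000) / (7) = -1.179
  r = (12 - (3)·-0.255 - (-3.7)·-1.179) / (7.7) = 1.091

(-0.255, -1.179, 1.091)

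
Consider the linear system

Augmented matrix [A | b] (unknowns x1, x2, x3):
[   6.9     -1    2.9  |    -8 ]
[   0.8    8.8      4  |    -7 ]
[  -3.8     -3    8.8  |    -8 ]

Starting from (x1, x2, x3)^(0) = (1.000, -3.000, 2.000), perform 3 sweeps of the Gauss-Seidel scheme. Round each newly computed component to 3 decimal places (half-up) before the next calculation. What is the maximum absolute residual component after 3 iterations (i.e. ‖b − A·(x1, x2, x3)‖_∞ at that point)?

1.553

Iteration 1:
  x1 = (-8 - (-1)·-3.000 - (2.9)·2.000) / (6.9) = -2.435
  x2 = (-7 - (0.8)·-2.435 - (4)·2.000) / (8.8) = -1.483
  x3 = (-8 - (-3.8)·-2.435 - (-3)·-1.483) / (8.8) = -2.466
Iteration 2:
  x1 = (-8 - (-1)·-1.483 - (2.9)·-2.466) / (6.9) = -0.338
  x2 = (-7 - (0.8)·-0.338 - (4)·-2.466) / (8.8) = 0.356
  x3 = (-8 - (-3.8)·-0.338 - (-3)·0.356) / (8.8) = -0.934
Iteration 3:
  x1 = (-8 - (-1)·0.356 - (2.9)·-0.934) / (6.9) = -0.715
  x2 = (-7 - (0.8)·-0.715 - (4)·-0.934) / (8.8) = -0.306
  x3 = (-8 - (-3.8)·-0.715 - (-3)·-0.306) / (8.8) = -1.322
Residual b − A·x = (0.461, 1.553, -0.001); ∞-norm = 1.553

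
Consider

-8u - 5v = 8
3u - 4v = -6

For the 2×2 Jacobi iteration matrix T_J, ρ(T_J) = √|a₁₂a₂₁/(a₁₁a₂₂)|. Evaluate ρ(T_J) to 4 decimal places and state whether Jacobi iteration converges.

a₁₂a₂₁/(a₁₁a₂₂) = (-5)·(3) / ((-8)·(-4)) = -0.468750
ρ = √|-0.468750| = √0.468750 = 0.6847
ρ < 1, so Jacobi converges

0.6847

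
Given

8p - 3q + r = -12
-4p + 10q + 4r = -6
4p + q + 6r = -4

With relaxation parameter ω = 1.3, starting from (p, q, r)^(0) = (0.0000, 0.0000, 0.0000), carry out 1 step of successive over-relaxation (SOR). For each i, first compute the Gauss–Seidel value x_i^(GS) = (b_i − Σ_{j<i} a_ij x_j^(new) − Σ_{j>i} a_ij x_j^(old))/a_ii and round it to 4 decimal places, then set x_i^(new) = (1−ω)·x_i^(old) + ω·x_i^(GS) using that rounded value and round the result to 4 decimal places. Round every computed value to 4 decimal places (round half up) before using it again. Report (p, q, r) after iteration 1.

(-1.9500, -1.7940, 1.2120)

Iteration 1:
  p: GS value = (-12 - (-3)·0.0000 - (1)·0.0000) / (8) = -1.5000;  p ← (1−ω)·0.0000 + ω·-1.5000 = -1.9500
  q: GS value = (-6 - (-4)·-1.9500 - (4)·0.0000) / (10) = -1.3800;  q ← (1−ω)·0.0000 + ω·-1.3800 = -1.7940
  r: GS value = (-4 - (4)·-1.9500 - (1)·-1.7940) / (6) = 0.9323;  r ← (1−ω)·0.0000 + ω·0.9323 = 1.2120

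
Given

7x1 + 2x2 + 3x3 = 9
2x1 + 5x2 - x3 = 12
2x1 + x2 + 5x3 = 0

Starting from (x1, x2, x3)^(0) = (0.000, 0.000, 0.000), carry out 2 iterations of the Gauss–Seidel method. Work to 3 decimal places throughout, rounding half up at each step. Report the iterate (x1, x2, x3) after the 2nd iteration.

Iteration 1:
  x1 = (9 - (2)·0.000 - (3)·0.000) / (7) = 1.286
  x2 = (12 - (2)·1.286 - (-1)·0.000) / (5) = 1.886
  x3 = (0 - (2)·1.286 - (1)·1.886) / (5) = -0.892
Iteration 2:
  x1 = (9 - (2)·1.886 - (3)·-0.892) / (7) = 1.129
  x2 = (12 - (2)·1.129 - (-1)·-0.892) / (5) = 1.770
  x3 = (0 - (2)·1.129 - (1)·1.770) / (5) = -0.806

(1.129, 1.770, -0.806)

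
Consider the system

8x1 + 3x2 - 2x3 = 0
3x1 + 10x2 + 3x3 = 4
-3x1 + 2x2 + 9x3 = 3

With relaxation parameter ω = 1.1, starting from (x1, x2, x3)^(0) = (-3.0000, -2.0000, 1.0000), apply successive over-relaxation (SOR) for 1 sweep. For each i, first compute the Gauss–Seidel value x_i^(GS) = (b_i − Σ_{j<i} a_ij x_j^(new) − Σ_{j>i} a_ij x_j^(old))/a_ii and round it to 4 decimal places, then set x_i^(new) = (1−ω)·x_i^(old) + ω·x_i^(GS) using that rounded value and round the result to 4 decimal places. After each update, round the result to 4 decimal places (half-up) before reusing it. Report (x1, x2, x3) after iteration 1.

Iteration 1:
  x1: GS value = (0 - (3)·-2.0000 - (-2)·1.0000) / (8) = 1.0000;  x1 ← (1−ω)·-3.0000 + ω·1.0000 = 1.4000
  x2: GS value = (4 - (3)·1.4000 - (3)·1.0000) / (10) = -0.3200;  x2 ← (1−ω)·-2.0000 + ω·-0.3200 = -0.1520
  x3: GS value = (3 - (-3)·1.4000 - (2)·-0.1520) / (9) = 0.8338;  x3 ← (1−ω)·1.0000 + ω·0.8338 = 0.8172

(1.4000, -0.1520, 0.8172)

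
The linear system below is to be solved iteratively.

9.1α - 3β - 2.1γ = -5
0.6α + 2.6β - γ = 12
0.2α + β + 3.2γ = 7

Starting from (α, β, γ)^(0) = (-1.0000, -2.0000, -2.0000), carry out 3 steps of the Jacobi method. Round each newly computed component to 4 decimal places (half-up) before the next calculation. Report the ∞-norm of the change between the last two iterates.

Iteration 1:
  α = (-5 - (-3)·-2.0000 - (-2.1)·-2.0000) / (9.1) = -1.6703
  β = (12 - (0.6)·-1.0000 - (-1)·-2.0000) / (2.6) = 4.0769
  γ = (7 - (0.2)·-1.0000 - (1)·-2.0000) / (3.2) = 2.8750
Iteration 2:
  α = (-5 - (-3)·4.0769 - (-2.1)·2.8750) / (9.1) = 1.4580
  β = (12 - (0.6)·-1.6703 - (-1)·2.8750) / (2.6) = 6.1066
  γ = (7 - (0.2)·-1.6703 - (1)·4.0769) / (3.2) = 1.0179
Iteration 3:
  α = (-5 - (-3)·6.1066 - (-2.1)·1.0179) / (9.1) = 1.6986
  β = (12 - (0.6)·1.4580 - (-1)·1.0179) / (2.6) = 4.6704
  γ = (7 - (0.2)·1.4580 - (1)·6.1066) / (3.2) = 0.1881
Change: (0.2406, -1.4362, -0.8298) → max |·| = 1.4362

1.4362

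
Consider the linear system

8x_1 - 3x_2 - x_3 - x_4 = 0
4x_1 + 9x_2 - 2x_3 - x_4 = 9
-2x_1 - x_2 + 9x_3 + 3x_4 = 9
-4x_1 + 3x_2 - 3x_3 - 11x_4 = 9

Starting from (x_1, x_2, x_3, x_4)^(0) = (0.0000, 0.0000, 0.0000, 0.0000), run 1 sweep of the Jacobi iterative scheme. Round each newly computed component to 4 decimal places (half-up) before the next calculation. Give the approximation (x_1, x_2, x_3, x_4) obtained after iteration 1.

(0.0000, 1.0000, 1.0000, -0.8182)

Iteration 1:
  x_1 = (0 - (-3)·0.0000 - (-1)·0.0000 - (-1)·0.0000) / (8) = 0.0000
  x_2 = (9 - (4)·0.0000 - (-2)·0.0000 - (-1)·0.0000) / (9) = 1.0000
  x_3 = (9 - (-2)·0.0000 - (-1)·0.0000 - (3)·0.0000) / (9) = 1.0000
  x_4 = (9 - (-4)·0.0000 - (3)·0.0000 - (-3)·0.0000) / (-11) = -0.8182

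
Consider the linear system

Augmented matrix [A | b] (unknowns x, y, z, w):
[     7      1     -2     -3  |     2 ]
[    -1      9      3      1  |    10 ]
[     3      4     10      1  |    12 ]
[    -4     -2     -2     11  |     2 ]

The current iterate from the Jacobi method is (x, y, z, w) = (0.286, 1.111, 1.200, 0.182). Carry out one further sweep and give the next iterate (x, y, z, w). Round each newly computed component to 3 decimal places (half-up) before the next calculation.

One sweep:
  x = (2 - (1)·1.111 - (-2)·1.200 - (-3)·0.182) / (7) = 0.548
  y = (10 - (-1)·0.286 - (3)·1.200 - (1)·0.182) / (9) = 0.723
  z = (12 - (3)·0.286 - (4)·1.111 - (1)·0.182) / (10) = 0.652
  w = (2 - (-4)·0.286 - (-2)·1.111 - (-2)·1.200) / (11) = 0.706

(0.548, 0.723, 0.652, 0.706)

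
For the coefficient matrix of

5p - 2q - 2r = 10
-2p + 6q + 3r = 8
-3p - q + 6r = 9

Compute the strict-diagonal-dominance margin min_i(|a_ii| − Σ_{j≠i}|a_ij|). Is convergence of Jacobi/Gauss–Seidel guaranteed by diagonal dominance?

1

row 1: |5| − (2+2) = 1
row 2: |6| − (2+3) = 1
row 3: |6| − (3+1) = 2
minimum over rows = 1 → strictly diagonally dominant (convergence guaranteed)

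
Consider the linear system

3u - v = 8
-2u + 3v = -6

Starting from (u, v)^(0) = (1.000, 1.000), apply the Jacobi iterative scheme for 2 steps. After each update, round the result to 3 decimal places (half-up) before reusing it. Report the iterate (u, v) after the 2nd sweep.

Iteration 1:
  u = (8 - (-1)·1.000) / (3) = 3.000
  v = (-6 - (-2)·1.000) / (3) = -1.333
Iteration 2:
  u = (8 - (-1)·-1.333) / (3) = 2.222
  v = (-6 - (-2)·3.000) / (3) = 0.000

(2.222, 0.000)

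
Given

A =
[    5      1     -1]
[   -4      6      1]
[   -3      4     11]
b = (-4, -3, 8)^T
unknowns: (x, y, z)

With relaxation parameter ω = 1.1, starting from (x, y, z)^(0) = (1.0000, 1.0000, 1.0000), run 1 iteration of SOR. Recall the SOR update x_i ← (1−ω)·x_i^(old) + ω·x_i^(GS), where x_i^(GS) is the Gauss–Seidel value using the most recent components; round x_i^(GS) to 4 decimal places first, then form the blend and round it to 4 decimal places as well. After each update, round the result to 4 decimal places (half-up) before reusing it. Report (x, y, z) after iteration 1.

Iteration 1:
  x: GS value = (-4 - (1)·1.0000 - (-1)·1.0000) / (5) = -0.8000;  x ← (1−ω)·1.0000 + ω·-0.8000 = -0.9800
  y: GS value = (-3 - (-4)·-0.9800 - (1)·1.0000) / (6) = -1.3200;  y ← (1−ω)·1.0000 + ω·-1.3200 = -1.5520
  z: GS value = (8 - (-3)·-0.9800 - (4)·-1.5520) / (11) = 1.0244;  z ← (1−ω)·1.0000 + ω·1.0244 = 1.0268

(-0.9800, -1.5520, 1.0268)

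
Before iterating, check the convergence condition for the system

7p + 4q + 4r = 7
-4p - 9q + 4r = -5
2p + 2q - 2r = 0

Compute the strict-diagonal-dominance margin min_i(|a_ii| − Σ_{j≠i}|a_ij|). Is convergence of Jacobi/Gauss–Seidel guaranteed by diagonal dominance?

-2

row 1: |7| − (4+4) = -1
row 2: |-9| − (4+4) = 1
row 3: |-2| − (2+2) = -2
minimum over rows = -2 → not strictly diagonally dominant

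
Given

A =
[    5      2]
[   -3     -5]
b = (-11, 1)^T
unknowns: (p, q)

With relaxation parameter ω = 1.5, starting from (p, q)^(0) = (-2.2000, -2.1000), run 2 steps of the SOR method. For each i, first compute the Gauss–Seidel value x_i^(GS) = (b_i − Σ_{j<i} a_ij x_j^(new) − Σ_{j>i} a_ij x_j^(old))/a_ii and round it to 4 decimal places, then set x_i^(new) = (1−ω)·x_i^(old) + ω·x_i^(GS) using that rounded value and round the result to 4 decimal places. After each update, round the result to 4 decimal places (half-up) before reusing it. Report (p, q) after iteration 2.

(-3.7876, 2.3109)

Iteration 1:
  p: GS value = (-11 - (2)·-2.1000) / (5) = -1.3600;  p ← (1−ω)·-2.2000 + ω·-1.3600 = -0.9400
  q: GS value = (1 - (-3)·-0.9400) / (-5) = 0.3640;  q ← (1−ω)·-2.1000 + ω·0.3640 = 1.5960
Iteration 2:
  p: GS value = (-11 - (2)·1.5960) / (5) = -2.8384;  p ← (1−ω)·-0.9400 + ω·-2.8384 = -3.7876
  q: GS value = (1 - (-3)·-3.7876) / (-5) = 2.0726;  q ← (1−ω)·1.5960 + ω·2.0726 = 2.3109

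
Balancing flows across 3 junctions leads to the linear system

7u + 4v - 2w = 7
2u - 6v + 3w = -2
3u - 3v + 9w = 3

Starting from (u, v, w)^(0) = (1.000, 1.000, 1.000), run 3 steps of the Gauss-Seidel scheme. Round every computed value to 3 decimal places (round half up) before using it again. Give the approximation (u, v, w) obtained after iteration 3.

Iteration 1:
  u = (7 - (4)·1.000 - (-2)·1.000) / (7) = 0.714
  v = (-2 - (2)·0.714 - (3)·1.000) / (-6) = 1.071
  w = (3 - (3)·0.714 - (-3)·1.071) / (9) = 0.452
Iteration 2:
  u = (7 - (4)·1.071 - (-2)·0.452) / (7) = 0.517
  v = (-2 - (2)·0.517 - (3)·0.452) / (-6) = 0.732
  w = (3 - (3)·0.517 - (-3)·0.732) / (9) = 0.405
Iteration 3:
  u = (7 - (4)·0.732 - (-2)·0.405) / (7) = 0.697
  v = (-2 - (2)·0.697 - (3)·0.405) / (-6) = 0.768
  w = (3 - (3)·0.697 - (-3)·0.768) / (9) = 0.357

(0.697, 0.768, 0.357)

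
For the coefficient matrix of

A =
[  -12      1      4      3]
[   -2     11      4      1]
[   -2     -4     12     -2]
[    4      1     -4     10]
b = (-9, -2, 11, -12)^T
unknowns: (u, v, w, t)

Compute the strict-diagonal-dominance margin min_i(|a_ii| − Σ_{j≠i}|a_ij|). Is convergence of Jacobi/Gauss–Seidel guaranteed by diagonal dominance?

1

row 1: |-12| − (1+4+3) = 4
row 2: |11| − (2+4+1) = 4
row 3: |12| − (2+4+2) = 4
row 4: |10| − (4+1+4) = 1
minimum over rows = 1 → strictly diagonally dominant (convergence guaranteed)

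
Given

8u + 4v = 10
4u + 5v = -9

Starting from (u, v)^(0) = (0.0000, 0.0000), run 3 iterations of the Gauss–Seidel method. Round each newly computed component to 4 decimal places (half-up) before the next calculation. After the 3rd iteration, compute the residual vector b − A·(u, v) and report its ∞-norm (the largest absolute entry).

1.7920

Iteration 1:
  u = (10 - (4)·0.0000) / (8) = 1.2500
  v = (-9 - (4)·1.2500) / (5) = -2.8000
Iteration 2:
  u = (10 - (4)·-2.8000) / (8) = 2.6500
  v = (-9 - (4)·2.6500) / (5) = -3.9200
Iteration 3:
  u = (10 - (4)·-3.9200) / (8) = 3.2100
  v = (-9 - (4)·3.2100) / (5) = -4.3680
Residual b − A·x = (1.7920, 0.0000); ∞-norm = 1.7920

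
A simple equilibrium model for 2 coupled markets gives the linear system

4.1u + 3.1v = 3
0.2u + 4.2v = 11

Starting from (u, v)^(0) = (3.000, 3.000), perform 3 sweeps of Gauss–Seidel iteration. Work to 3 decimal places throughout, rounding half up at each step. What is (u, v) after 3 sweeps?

Iteration 1:
  u = (3 - (3.1)·3.000) / (4.1) = -1.537
  v = (11 - (0.2)·-1.537) / (4.2) = 2.692
Iteration 2:
  u = (3 - (3.1)·2.692) / (4.1) = -1.304
  v = (11 - (0.2)·-1.304) / (4.2) = 2.681
Iteration 3:
  u = (3 - (3.1)·2.681) / (4.1) = -1.295
  v = (11 - (0.2)·-1.295) / (4.2) = 2.681

(-1.295, 2.681)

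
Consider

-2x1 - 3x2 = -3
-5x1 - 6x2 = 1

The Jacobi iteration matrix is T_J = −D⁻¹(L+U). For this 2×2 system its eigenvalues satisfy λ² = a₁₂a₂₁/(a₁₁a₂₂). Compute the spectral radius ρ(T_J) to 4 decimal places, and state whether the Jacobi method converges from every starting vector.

1.1180

a₁₂a₂₁/(a₁₁a₂₂) = (-3)·(-5) / ((-2)·(-6)) = 1.250000
ρ = √|1.250000| = √1.250000 = 1.1180
ρ > 1, so Jacobi diverges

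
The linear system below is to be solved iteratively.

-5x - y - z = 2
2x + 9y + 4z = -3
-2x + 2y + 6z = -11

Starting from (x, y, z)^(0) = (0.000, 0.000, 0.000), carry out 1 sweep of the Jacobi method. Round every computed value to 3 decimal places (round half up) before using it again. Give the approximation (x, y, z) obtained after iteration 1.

Iteration 1:
  x = (2 - (-1)·0.000 - (-1)·0.000) / (-5) = -0.400
  y = (-3 - (2)·0.000 - (4)·0.000) / (9) = -0.333
  z = (-11 - (-2)·0.000 - (2)·0.000) / (6) = -1.833

(-0.400, -0.333, -1.833)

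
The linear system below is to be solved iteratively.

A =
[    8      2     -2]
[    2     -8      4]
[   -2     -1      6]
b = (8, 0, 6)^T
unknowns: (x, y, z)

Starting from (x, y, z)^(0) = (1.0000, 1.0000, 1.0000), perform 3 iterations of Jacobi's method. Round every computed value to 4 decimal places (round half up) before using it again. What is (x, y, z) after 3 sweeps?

Iteration 1:
  x = (8 - (2)·1.0000 - (-2)·1.0000) / (8) = 1.0000
  y = (0 - (2)·1.0000 - (4)·1.0000) / (-8) = 0.7500
  z = (6 - (-2)·1.0000 - (-1)·1.0000) / (6) = 1.5000
Iteration 2:
  x = (8 - (2)·0.7500 - (-2)·1.5000) / (8) = 1.1875
  y = (0 - (2)·1.0000 - (4)·1.5000) / (-8) = 1.0000
  z = (6 - (-2)·1.0000 - (-1)·0.7500) / (6) = 1.4583
Iteration 3:
  x = (8 - (2)·1.0000 - (-2)·1.4583) / (8) = 1.1146
  y = (0 - (2)·1.1875 - (4)·1.4583) / (-8) = 1.0260
  z = (6 - (-2)·1.1875 - (-1)·1.0000) / (6) = 1.5625

(1.1146, 1.0260, 1.5625)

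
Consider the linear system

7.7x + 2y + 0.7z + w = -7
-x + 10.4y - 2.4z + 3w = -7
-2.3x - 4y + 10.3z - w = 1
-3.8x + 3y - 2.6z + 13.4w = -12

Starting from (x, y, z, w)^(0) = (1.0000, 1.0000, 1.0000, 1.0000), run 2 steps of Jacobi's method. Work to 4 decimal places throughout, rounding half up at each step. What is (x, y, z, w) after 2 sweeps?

(-0.7342, -0.4356, -0.5220, -0.9912)

Iteration 1:
  x = (-7 - (2)·1.0000 - (0.7)·1.0000 - (1)·1.0000) / (7.7) = -1.3896
  y = (-7 - (-1)·1.0000 - (-2.4)·1.0000 - (3)·1.0000) / (10.4) = -0.6346
  z = (1 - (-2.3)·1.0000 - (-4)·1.0000 - (-1)·1.0000) / (10.3) = 0.8058
  w = (-12 - (-3.8)·1.0000 - (3)·1.0000 - (-2.6)·1.0000) / (13.4) = -0.6418
Iteration 2:
  x = (-7 - (2)·-0.6346 - (0.7)·0.8058 - (1)·-0.6418) / (7.7) = -0.7342
  y = (-7 - (-1)·-1.3896 - (-2.4)·0.8058 - (3)·-0.6418) / (10.4) = -0.4356
  z = (1 - (-2.3)·-1.3896 - (-4)·-0.6346 - (-1)·-0.6418) / (10.3) = -0.5220
  w = (-12 - (-3.8)·-1.3896 - (3)·-0.6346 - (-2.6)·0.8058) / (13.4) = -0.9912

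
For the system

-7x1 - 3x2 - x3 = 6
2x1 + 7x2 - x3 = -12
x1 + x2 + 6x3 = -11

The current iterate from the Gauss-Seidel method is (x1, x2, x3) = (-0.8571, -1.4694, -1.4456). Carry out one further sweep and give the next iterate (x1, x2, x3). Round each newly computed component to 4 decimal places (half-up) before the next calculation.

(-0.0209, -1.9148, -1.5107)

One sweep:
  x1 = (6 - (-3)·-1.4694 - (-1)·-1.4456) / (-7) = -0.0209
  x2 = (-12 - (2)·-0.0209 - (-1)·-1.4456) / (7) = -1.9148
  x3 = (-11 - (1)·-0.0209 - (1)·-1.9148) / (6) = -1.5107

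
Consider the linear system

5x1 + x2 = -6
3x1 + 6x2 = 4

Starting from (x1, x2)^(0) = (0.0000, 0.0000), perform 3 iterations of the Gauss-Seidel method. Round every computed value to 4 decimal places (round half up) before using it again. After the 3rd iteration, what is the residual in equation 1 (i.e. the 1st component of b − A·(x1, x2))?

-0.0125

Iteration 1:
  x1 = (-6 - (1)·0.0000) / (5) = -1.2000
  x2 = (4 - (3)·-1.2000) / (6) = 1.2667
Iteration 2:
  x1 = (-6 - (1)·1.2667) / (5) = -1.4533
  x2 = (4 - (3)·-1.4533) / (6) = 1.3933
Iteration 3:
  x1 = (-6 - (1)·1.3933) / (5) = -1.4787
  x2 = (4 - (3)·-1.4787) / (6) = 1.4060
Residual b − A·x = (-0.0125, 0.0001)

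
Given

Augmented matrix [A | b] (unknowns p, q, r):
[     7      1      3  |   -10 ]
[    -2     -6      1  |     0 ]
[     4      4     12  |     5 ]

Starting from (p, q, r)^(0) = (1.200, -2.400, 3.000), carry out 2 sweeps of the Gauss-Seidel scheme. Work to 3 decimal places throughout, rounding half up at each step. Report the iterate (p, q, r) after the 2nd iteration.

(-1.946, 0.778, 0.806)

Iteration 1:
  p = (-10 - (1)·-2.400 - (3)·3.000) / (7) = -2.371
  q = (0 - (-2)·-2.371 - (1)·3.000) / (-6) = 1.290
  r = (5 - (4)·-2.371 - (4)·1.290) / (12) = 0.777
Iteration 2:
  p = (-10 - (1)·1.290 - (3)·0.777) / (7) = -1.946
  q = (0 - (-2)·-1.946 - (1)·0.777) / (-6) = 0.778
  r = (5 - (4)·-1.946 - (4)·0.778) / (12) = 0.806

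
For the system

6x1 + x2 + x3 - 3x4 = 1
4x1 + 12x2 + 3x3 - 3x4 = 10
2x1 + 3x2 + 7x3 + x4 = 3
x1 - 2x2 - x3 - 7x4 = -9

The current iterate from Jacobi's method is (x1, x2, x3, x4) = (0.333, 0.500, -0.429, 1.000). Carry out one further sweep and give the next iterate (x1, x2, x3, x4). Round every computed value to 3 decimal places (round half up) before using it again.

One sweep:
  x1 = (1 - (1)·0.500 - (1)·-0.429 - (-3)·1.000) / (6) = 0.655
  x2 = (10 - (4)·0.333 - (3)·-0.429 - (-3)·1.000) / (12) = 1.080
  x3 = (3 - (2)·0.333 - (3)·0.500 - (1)·1.000) / (7) = -0.024
  x4 = (-9 - (1)·0.333 - (-2)·0.500 - (-1)·-0.429) / (-7) = 1.252

(0.655, 1.080, -0.024, 1.252)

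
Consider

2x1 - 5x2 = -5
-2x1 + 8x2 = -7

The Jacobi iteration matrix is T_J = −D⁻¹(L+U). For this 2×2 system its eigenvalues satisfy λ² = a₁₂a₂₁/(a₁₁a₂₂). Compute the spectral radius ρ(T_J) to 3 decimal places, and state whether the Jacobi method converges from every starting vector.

a₁₂a₂₁/(a₁₁a₂₂) = (-5)·(-2) / ((2)·(8)) = 0.625000
ρ = √|0.625000| = √0.625000 = 0.791
ρ < 1, so Jacobi converges

0.791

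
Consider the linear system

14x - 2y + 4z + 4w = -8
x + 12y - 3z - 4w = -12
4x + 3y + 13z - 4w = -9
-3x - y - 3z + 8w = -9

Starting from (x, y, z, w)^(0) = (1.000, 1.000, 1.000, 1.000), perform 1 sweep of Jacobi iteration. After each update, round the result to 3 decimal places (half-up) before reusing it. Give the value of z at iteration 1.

Iteration 1:
  x = (-8 - (-2)·1.000 - (4)·1.000 - (4)·1.000) / (14) = -1.000
  y = (-12 - (1)·1.000 - (-3)·1.000 - (-4)·1.000) / (12) = -0.500
  z = (-9 - (4)·1.000 - (3)·1.000 - (-4)·1.000) / (13) = -0.923
  w = (-9 - (-3)·1.000 - (-1)·1.000 - (-3)·1.000) / (8) = -0.250

-0.923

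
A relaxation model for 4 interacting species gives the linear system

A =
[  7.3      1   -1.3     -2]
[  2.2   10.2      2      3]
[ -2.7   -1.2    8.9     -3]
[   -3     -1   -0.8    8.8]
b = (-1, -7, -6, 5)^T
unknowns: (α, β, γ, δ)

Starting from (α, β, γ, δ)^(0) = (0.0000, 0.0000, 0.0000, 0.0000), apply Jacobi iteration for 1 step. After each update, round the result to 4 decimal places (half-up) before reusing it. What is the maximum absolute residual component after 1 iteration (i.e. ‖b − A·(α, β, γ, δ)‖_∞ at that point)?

1.6368

Iteration 1:
  α = (-1 - (1)·0.0000 - (-1.3)·0.0000 - (-2)·0.0000) / (7.3) = -0.1370
  β = (-7 - (2.2)·0.0000 - (2)·0.0000 - (3)·0.0000) / (10.2) = -0.6863
  γ = (-6 - (-2.7)·0.0000 - (-1.2)·0.0000 - (-3)·0.0000) / (8.9) = -0.6742
  δ = (5 - (-3)·0.0000 - (-1)·0.0000 - (-0.8)·0.0000) / (8.8) = 0.5682
Residual b − A·x = (0.9463, -0.0545, 0.5115, -1.6368); ∞-norm = 1.6368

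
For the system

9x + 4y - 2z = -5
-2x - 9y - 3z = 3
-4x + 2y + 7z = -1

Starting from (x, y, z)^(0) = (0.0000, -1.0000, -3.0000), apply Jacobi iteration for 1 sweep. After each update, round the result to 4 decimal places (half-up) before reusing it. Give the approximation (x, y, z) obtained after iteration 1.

Iteration 1:
  x = (-5 - (4)·-1.0000 - (-2)·-3.0000) / (9) = -0.7778
  y = (3 - (-2)·0.0000 - (-3)·-3.0000) / (-9) = 0.6667
  z = (-1 - (-4)·0.0000 - (2)·-1.0000) / (7) = 0.1429

(-0.7778, 0.6667, 0.1429)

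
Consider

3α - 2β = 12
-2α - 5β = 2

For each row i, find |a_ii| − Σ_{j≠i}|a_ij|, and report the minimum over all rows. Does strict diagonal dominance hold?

1

row 1: |3| − (2) = 1
row 2: |-5| − (2) = 3
minimum over rows = 1 → strictly diagonally dominant (convergence guaranteed)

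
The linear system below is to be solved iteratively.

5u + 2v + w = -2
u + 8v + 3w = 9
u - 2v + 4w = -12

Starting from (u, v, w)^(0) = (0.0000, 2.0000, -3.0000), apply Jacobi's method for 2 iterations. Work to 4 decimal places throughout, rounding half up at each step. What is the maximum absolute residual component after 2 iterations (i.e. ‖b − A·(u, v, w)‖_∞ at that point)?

0.5250

Iteration 1:
  u = (-2 - (2)·2.0000 - (1)·-3.0000) / (5) = -0.6000
  v = (9 - (1)·0.0000 - (3)·-3.0000) / (8) = 2.2500
  w = (-12 - (1)·0.0000 - (-2)·2.0000) / (4) = -2.0000
Iteration 2:
  u = (-2 - (2)·2.2500 - (1)·-2.0000) / (5) = -0.9000
  v = (9 - (1)·-0.6000 - (3)·-2.0000) / (8) = 1.9500
  w = (-12 - (1)·-0.6000 - (-2)·2.2500) / (4) = -1.7250
Residual b − A·x = (0.3250, -0.5250, -0.3000); ∞-norm = 0.5250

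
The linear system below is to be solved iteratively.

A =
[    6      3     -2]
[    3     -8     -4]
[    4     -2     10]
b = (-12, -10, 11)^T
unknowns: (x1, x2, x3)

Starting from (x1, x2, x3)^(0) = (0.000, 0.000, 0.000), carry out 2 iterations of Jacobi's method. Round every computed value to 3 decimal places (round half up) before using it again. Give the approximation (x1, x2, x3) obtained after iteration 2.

(-2.258, -0.050, 2.150)

Iteration 1:
  x1 = (-12 - (3)·0.000 - (-2)·0.000) / (6) = -2.000
  x2 = (-10 - (3)·0.000 - (-4)·0.000) / (-8) = 1.250
  x3 = (11 - (4)·0.000 - (-2)·0.000) / (10) = 1.100
Iteration 2:
  x1 = (-12 - (3)·1.250 - (-2)·1.100) / (6) = -2.258
  x2 = (-10 - (3)·-2.000 - (-4)·1.100) / (-8) = -0.050
  x3 = (11 - (4)·-2.000 - (-2)·1.250) / (10) = 2.150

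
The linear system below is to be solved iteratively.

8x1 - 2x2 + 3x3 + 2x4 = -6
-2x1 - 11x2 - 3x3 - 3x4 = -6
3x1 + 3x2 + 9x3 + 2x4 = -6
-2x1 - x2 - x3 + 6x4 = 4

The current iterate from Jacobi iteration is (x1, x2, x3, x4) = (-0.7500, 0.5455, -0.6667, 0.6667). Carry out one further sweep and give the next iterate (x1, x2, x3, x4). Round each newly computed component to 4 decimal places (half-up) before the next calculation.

One sweep:
  x1 = (-6 - (-2)·0.5455 - (3)·-0.6667 - (2)·0.6667) / (8) = -0.5303
  x2 = (-6 - (-2)·-0.7500 - (-3)·-0.6667 - (-3)·0.6667) / (-11) = 0.6818
  x3 = (-6 - (3)·-0.7500 - (3)·0.5455 - (2)·0.6667) / (9) = -0.7467
  x4 = (4 - (-2)·-0.7500 - (-1)·0.5455 - (-1)·-0.6667) / (6) = 0.3965

(-0.5303, 0.6818, -0.7467, 0.3965)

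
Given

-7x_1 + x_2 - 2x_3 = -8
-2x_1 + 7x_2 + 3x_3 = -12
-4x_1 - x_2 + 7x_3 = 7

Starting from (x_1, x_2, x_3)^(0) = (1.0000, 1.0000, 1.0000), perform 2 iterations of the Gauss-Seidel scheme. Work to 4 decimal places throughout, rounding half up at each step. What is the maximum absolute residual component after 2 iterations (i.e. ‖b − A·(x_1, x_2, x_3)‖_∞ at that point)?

Iteration 1:
  x_1 = (-8 - (1)·1.0000 - (-2)·1.0000) / (-7) = 1.0000
  x_2 = (-12 - (-2)·1.0000 - (3)·1.0000) / (7) = -1.8571
  x_3 = (7 - (-4)·1.0000 - (-1)·-1.8571) / (7) = 1.3061
Iteration 2:
  x_1 = (-8 - (1)·-1.8571 - (-2)·1.3061) / (-7) = 0.5044
  x_2 = (-12 - (-2)·0.5044 - (3)·1.3061) / (7) = -2.1299
  x_3 = (7 - (-4)·0.5044 - (-1)·-2.1299) / (7) = 0.9840
Residual b − A·x = (-0.3713, 0.9661, -0.0003); ∞-norm = 0.9661

0.9661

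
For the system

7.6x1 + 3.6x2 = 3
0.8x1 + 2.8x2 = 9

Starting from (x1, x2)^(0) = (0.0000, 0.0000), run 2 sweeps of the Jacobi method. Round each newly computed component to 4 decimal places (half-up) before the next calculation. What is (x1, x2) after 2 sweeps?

(-1.1278, 3.1015)

Iteration 1:
  x1 = (3 - (3.6)·0.0000) / (7.6) = 0.3947
  x2 = (9 - (0.8)·0.0000) / (2.8) = 3.2143
Iteration 2:
  x1 = (3 - (3.6)·3.2143) / (7.6) = -1.1278
  x2 = (9 - (0.8)·0.3947) / (2.8) = 3.1015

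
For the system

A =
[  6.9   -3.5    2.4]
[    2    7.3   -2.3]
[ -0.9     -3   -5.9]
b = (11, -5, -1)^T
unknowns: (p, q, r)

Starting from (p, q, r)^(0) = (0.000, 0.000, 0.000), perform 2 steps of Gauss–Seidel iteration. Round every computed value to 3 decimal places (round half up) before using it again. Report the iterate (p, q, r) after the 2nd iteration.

(0.852, -0.762, 0.427)

Iteration 1:
  p = (11 - (-3.5)·0.000 - (2.4)·0.000) / (6.9) = 1.594
  q = (-5 - (2)·1.594 - (-2.3)·0.000) / (7.3) = -1.122
  r = (-1 - (-0.9)·1.594 - (-3)·-1.122) / (-5.9) = 0.497
Iteration 2:
  p = (11 - (-3.5)·-1.122 - (2.4)·0.497) / (6.9) = 0.852
  q = (-5 - (2)·0.852 - (-2.3)·0.497) / (7.3) = -0.762
  r = (-1 - (-0.9)·0.852 - (-3)·-0.762) / (-5.9) = 0.427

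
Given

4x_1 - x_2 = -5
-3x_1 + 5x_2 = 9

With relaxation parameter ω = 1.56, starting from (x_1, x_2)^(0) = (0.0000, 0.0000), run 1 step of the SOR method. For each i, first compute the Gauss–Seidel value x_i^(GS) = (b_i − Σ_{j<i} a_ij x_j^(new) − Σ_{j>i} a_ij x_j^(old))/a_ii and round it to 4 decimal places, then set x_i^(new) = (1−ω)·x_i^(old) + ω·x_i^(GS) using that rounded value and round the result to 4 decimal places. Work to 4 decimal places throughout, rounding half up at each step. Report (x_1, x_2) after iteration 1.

(-1.9500, 0.9828)

Iteration 1:
  x_1: GS value = (-5 - (-1)·0.0000) / (4) = -1.2500;  x_1 ← (1−ω)·0.0000 + ω·-1.2500 = -1.9500
  x_2: GS value = (9 - (-3)·-1.9500) / (5) = 0.6300;  x_2 ← (1−ω)·0.0000 + ω·0.6300 = 0.9828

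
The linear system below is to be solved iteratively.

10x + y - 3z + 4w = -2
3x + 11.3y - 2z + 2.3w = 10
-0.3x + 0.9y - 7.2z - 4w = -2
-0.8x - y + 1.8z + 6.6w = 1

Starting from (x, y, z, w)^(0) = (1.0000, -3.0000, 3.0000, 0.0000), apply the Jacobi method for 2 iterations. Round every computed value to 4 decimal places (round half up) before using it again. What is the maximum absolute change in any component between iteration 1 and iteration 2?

Iteration 1:
  x = (-2 - (1)·-3.0000 - (-3)·3.0000 - (4)·0.0000) / (10) = 1.0000
  y = (10 - (3)·1.0000 - (-2)·3.0000 - (2.3)·0.0000) / (11.3) = 1.1504
  z = (-2 - (-0.3)·1.0000 - (0.9)·-3.0000 - (-4)·0.0000) / (-7.2) = -0.1389
  w = (1 - (-0.8)·1.0000 - (-1)·-3.0000 - (1.8)·3.0000) / (6.6) = -1.0000
Iteration 2:
  x = (-2 - (1)·1.1504 - (-3)·-0.1389 - (4)·-1.0000) / (10) = 0.0433
  y = (10 - (3)·1.0000 - (-2)·-0.1389 - (2.3)·-1.0000) / (11.3) = 0.7984
  z = (-2 - (-0.3)·1.0000 - (0.9)·1.1504 - (-4)·-1.0000) / (-7.2) = 0.9355
  w = (1 - (-0.8)·1.0000 - (-1)·1.1504 - (1.8)·-0.1389) / (6.6) = 0.4849
Change: (-0.9567, -0.3520, 1.0744, 1.4849) → max |·| = 1.4849

1.4849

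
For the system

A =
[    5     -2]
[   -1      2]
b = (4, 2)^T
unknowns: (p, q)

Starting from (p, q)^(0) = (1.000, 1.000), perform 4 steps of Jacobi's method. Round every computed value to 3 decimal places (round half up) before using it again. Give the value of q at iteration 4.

Iteration 1:
  p = (4 - (-2)·1.000) / (5) = 1.200
  q = (2 - (-1)·1.000) / (2) = 1.500
Iteration 2:
  p = (4 - (-2)·1.500) / (5) = 1.400
  q = (2 - (-1)·1.200) / (2) = 1.600
Iteration 3:
  p = (4 - (-2)·1.600) / (5) = 1.440
  q = (2 - (-1)·1.400) / (2) = 1.700
Iteration 4:
  p = (4 - (-2)·1.700) / (5) = 1.480
  q = (2 - (-1)·1.440) / (2) = 1.720

1.720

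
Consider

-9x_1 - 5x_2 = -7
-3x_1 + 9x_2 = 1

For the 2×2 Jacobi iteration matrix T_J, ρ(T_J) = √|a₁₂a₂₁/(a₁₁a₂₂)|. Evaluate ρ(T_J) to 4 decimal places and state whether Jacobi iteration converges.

0.4303

a₁₂a₂₁/(a₁₁a₂₂) = (-5)·(-3) / ((-9)·(9)) = -0.185185
ρ = √|-0.185185| = √0.185185 = 0.4303
ρ < 1, so Jacobi converges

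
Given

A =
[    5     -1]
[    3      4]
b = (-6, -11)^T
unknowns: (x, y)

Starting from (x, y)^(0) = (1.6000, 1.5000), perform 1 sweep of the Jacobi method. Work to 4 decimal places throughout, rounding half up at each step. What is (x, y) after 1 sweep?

(-0.9000, -3.9500)

Iteration 1:
  x = (-6 - (-1)·1.5000) / (5) = -0.9000
  y = (-11 - (3)·1.6000) / (4) = -3.9500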